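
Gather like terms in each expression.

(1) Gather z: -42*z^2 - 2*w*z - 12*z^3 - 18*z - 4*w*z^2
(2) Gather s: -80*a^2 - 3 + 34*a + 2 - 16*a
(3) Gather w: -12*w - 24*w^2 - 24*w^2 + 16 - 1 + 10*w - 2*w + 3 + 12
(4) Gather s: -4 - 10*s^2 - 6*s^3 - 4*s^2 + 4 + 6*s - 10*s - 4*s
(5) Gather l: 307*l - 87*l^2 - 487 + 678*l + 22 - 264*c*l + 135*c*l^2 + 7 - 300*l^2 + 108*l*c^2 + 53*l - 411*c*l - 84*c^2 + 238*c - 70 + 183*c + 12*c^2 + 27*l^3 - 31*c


(1) = -12*z^3 + z^2*(-4*w - 42) + z*(-2*w - 18)
(2) = -80*a^2 + 18*a - 1
(3) = -48*w^2 - 4*w + 30
(4) = -6*s^3 - 14*s^2 - 8*s
(5) = -72*c^2 + 390*c + 27*l^3 + l^2*(135*c - 387) + l*(108*c^2 - 675*c + 1038) - 528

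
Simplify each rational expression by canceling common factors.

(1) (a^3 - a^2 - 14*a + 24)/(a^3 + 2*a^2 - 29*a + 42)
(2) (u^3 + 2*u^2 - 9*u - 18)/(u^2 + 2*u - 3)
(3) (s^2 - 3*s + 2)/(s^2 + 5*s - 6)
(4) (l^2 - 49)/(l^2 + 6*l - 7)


(1) = (a + 4)/(a + 7)
(2) = (u^2 - u - 6)/(u - 1)
(3) = (s - 2)/(s + 6)
(4) = (l - 7)/(l - 1)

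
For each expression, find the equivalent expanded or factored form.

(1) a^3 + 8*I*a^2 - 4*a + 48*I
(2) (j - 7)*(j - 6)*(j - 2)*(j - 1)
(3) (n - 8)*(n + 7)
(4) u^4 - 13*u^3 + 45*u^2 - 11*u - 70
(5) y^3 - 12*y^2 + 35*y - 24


(1) = (a - 2*I)*(a + 4*I)*(a + 6*I)
(2) = j^4 - 16*j^3 + 83*j^2 - 152*j + 84
(3) = n^2 - n - 56
(4) = (u - 7)*(u - 5)*(u - 2)*(u + 1)
(5) = (y - 8)*(y - 3)*(y - 1)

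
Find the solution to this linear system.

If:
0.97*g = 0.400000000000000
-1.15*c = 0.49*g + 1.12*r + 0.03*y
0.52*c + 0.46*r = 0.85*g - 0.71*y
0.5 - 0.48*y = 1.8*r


Then:
c = -0.30
g = 0.41
r = 0.11
y = 0.64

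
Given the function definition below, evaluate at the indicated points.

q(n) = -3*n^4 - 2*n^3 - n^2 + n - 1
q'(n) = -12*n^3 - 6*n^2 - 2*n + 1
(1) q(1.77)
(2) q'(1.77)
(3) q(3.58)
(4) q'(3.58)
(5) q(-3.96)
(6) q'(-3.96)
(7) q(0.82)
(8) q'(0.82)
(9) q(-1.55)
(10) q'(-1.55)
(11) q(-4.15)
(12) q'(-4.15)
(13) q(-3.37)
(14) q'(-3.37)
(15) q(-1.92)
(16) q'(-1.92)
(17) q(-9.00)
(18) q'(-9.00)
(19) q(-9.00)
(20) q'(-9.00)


(1) = -42.90
(2) = -87.88
(3) = -594.78
(4) = -633.65
(5) = -634.18
(6) = 660.02
(7) = -3.31
(8) = -11.29
(9) = -14.82
(10) = 34.37
(11) = -769.27
(12) = 763.65
(13) = -326.12
(14) = 398.87
(15) = -33.22
(16) = 67.66
(17) = -18316.00
(18) = 8281.00
(19) = -18316.00
(20) = 8281.00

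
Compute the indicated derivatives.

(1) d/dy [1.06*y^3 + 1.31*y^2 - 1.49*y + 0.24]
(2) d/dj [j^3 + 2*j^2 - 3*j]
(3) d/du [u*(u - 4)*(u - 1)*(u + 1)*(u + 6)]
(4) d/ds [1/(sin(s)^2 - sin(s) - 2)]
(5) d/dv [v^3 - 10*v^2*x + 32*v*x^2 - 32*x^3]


(1) = 3.18*y^2 + 2.62*y - 1.49
(2) = 3*j^2 + 4*j - 3
(3) = 5*u^4 + 8*u^3 - 75*u^2 - 4*u + 24
(4) = (1 - 2*sin(s))*cos(s)/(sin(s) + cos(s)^2 + 1)^2
(5) = 3*v^2 - 20*v*x + 32*x^2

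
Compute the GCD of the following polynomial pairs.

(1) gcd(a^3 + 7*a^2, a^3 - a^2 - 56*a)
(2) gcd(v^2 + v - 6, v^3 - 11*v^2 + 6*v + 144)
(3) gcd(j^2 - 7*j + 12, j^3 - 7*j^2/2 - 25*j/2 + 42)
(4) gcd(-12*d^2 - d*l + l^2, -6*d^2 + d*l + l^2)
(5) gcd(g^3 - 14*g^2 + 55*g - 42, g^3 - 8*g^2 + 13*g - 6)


(1) = a^2 + 7*a
(2) = gcd((v - 2)*(v + 3), (v - 8)*(v - 6)*(v + 3)) = v + 3
(3) = gcd((j - 4)*(j - 3), (j - 4)*(j - 3)*(j + 7/2)) = j^2 - 7*j + 12
(4) = gcd((-4*d + l)*(3*d + l), (-2*d + l)*(3*d + l)) = 3*d + l
(5) = gcd((g - 7)*(g - 6)*(g - 1), (g - 6)*(g - 1)^2) = g^2 - 7*g + 6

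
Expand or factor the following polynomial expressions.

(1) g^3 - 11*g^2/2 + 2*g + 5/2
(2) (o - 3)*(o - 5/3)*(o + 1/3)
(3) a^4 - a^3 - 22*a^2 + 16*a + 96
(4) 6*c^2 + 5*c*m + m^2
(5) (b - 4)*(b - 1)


(1) = (g - 5)*(g - 1)*(g + 1/2)
(2) = o^3 - 13*o^2/3 + 31*o/9 + 5/3
(3) = (a - 4)*(a - 3)*(a + 2)*(a + 4)
(4) = (2*c + m)*(3*c + m)
(5) = b^2 - 5*b + 4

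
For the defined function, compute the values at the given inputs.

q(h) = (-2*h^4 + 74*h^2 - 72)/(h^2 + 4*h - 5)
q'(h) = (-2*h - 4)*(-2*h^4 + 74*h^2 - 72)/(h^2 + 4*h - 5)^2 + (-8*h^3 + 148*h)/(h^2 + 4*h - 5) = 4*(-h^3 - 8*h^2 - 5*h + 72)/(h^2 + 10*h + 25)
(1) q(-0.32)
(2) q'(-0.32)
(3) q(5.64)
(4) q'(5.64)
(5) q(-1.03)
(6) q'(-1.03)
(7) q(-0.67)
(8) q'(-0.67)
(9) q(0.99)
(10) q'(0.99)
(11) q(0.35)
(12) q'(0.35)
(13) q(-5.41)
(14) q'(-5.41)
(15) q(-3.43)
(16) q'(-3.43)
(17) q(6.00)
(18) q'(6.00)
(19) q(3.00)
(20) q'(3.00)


(1) = 10.43
(2) = 13.30
(3) = 5.23
(4) = -13.78
(5) = -0.53
(6) = 17.70
(7) = 5.42
(8) = 15.37
(9) = 23.27
(10) = 6.49
(11) = 18.11
(12) = 9.67
(13) = 144.82
(14) = 553.14
(15) = -75.02
(16) = 57.42
(17) = 0.00
(18) = -15.27
(19) = 27.00
(20) = -2.62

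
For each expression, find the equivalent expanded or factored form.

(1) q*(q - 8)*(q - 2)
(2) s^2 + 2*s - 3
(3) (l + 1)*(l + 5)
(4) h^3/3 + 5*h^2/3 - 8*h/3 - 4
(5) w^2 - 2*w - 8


(1) = q^3 - 10*q^2 + 16*q
(2) = (s - 1)*(s + 3)
(3) = l^2 + 6*l + 5
(4) = (h/3 + 1/3)*(h - 2)*(h + 6)
(5) = (w - 4)*(w + 2)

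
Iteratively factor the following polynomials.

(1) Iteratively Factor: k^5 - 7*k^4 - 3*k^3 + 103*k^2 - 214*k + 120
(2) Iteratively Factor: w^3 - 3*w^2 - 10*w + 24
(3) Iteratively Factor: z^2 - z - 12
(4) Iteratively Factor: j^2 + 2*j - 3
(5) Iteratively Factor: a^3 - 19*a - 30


(1) = (k - 1)*(k^4 - 6*k^3 - 9*k^2 + 94*k - 120) = (k - 1)*(k + 4)*(k^3 - 10*k^2 + 31*k - 30) = (k - 5)*(k - 1)*(k + 4)*(k^2 - 5*k + 6) = (k - 5)*(k - 3)*(k - 1)*(k + 4)*(k - 2)
(2) = (w - 4)*(w^2 + w - 6) = (w - 4)*(w + 3)*(w - 2)
(3) = (z - 4)*(z + 3)
(4) = (j - 1)*(j + 3)
(5) = (a + 2)*(a^2 - 2*a - 15) = (a + 2)*(a + 3)*(a - 5)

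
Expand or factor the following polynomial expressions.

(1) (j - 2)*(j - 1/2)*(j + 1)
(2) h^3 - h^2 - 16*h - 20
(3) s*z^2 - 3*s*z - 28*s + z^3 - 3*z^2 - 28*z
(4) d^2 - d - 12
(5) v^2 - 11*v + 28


(1) = j^3 - 3*j^2/2 - 3*j/2 + 1
(2) = (h - 5)*(h + 2)^2
(3) = (s + z)*(z - 7)*(z + 4)
(4) = (d - 4)*(d + 3)
(5) = (v - 7)*(v - 4)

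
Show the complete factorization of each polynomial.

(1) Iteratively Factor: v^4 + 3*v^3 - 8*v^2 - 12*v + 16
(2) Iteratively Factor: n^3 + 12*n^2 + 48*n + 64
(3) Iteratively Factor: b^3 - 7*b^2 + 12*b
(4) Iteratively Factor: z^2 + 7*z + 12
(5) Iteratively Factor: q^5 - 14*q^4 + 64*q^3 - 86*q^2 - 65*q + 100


(1) = (v + 4)*(v^3 - v^2 - 4*v + 4) = (v - 1)*(v + 4)*(v^2 - 4) = (v - 1)*(v + 2)*(v + 4)*(v - 2)
(2) = (n + 4)*(n^2 + 8*n + 16) = (n + 4)^2*(n + 4)
(3) = (b - 4)*(b^2 - 3*b) = b*(b - 4)*(b - 3)
(4) = (z + 4)*(z + 3)
(5) = (q - 4)*(q^4 - 10*q^3 + 24*q^2 + 10*q - 25) = (q - 5)*(q - 4)*(q^3 - 5*q^2 - q + 5) = (q - 5)*(q - 4)*(q - 1)*(q^2 - 4*q - 5) = (q - 5)*(q - 4)*(q - 1)*(q + 1)*(q - 5)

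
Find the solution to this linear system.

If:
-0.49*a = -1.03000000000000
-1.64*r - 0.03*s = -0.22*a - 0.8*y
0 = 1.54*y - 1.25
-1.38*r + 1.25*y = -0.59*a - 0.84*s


Then:
a = 2.10
r = 0.71
s = -1.52
y = 0.81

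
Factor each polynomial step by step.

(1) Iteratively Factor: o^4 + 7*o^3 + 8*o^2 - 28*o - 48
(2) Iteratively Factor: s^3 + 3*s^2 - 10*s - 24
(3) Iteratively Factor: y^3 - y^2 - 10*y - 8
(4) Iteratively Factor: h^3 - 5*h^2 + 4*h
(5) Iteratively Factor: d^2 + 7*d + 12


(1) = (o + 2)*(o^3 + 5*o^2 - 2*o - 24) = (o + 2)*(o + 4)*(o^2 + o - 6) = (o + 2)*(o + 3)*(o + 4)*(o - 2)
(2) = (s + 4)*(s^2 - s - 6) = (s - 3)*(s + 4)*(s + 2)
(3) = (y + 2)*(y^2 - 3*y - 4) = (y - 4)*(y + 2)*(y + 1)
(4) = (h - 1)*(h^2 - 4*h) = (h - 4)*(h - 1)*(h)
(5) = (d + 4)*(d + 3)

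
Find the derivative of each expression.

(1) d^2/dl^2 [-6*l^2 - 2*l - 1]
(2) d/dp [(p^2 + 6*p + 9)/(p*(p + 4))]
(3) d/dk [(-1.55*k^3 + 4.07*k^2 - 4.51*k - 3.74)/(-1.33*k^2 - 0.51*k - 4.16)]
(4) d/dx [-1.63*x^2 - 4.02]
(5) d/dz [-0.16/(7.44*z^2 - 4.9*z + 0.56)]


(1) = -12
(2) = 2*(-p^2 - 9*p - 18)/(p^2*(p^2 + 8*p + 16))
(3) = (2.0615*k^4 + 1.581*k^3 + 11.27*k^2 - 43.8108*k + 16.8542)/(1.7689*k^4 + 1.3566*k^3 + 11.3257*k^2 + 4.2432*k + 17.3056)
(4) = -3.26*x
(5) = (2.3808*z - 0.784)/(7.44*z^2 - 4.9*z + 0.56)^2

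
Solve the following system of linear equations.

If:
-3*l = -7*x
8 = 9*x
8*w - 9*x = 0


Then:
l = 56/27
w = 1
x = 8/9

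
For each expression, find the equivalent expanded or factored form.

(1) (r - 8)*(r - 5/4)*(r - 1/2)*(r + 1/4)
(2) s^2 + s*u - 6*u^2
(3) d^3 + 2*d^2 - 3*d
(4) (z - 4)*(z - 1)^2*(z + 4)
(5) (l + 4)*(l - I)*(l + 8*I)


(1) = r^4 - 19*r^3/2 + 195*r^2/16 - 43*r/32 - 5/4
(2) = (s - 2*u)*(s + 3*u)
(3) = d*(d - 1)*(d + 3)
(4) = z^4 - 2*z^3 - 15*z^2 + 32*z - 16
(5) = l^3 + 4*l^2 + 7*I*l^2 + 8*l + 28*I*l + 32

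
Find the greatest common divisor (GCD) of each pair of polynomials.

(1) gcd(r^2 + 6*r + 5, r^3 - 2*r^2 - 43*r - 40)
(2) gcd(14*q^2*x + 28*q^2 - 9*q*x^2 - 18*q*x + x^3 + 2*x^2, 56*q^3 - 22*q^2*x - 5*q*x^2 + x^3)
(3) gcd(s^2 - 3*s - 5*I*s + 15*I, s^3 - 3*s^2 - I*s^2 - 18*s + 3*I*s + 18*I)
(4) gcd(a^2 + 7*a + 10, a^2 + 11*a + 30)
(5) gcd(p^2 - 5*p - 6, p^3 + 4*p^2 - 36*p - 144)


(1) = gcd((r + 1)*(r + 5), (r - 8)*(r + 1)*(r + 5)) = r^2 + 6*r + 5
(2) = 14*q^2 - 9*q*x + x^2
(3) = gcd((s - 3)*(s - 5*I), (s - 6)*(s + 3)*(s - I)) = 1
(4) = a + 5
(5) = gcd((p - 6)*(p + 1), (p - 6)*(p + 4)*(p + 6)) = p - 6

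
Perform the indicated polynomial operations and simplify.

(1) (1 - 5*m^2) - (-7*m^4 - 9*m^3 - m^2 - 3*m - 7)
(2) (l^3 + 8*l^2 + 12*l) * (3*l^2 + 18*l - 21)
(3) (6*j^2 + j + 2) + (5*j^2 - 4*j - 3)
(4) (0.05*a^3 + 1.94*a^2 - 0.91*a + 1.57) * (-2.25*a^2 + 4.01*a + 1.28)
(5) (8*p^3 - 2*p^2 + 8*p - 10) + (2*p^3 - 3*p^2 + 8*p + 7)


(1) = 7*m^4 + 9*m^3 - 4*m^2 + 3*m + 8
(2) = 3*l^5 + 42*l^4 + 159*l^3 + 48*l^2 - 252*l
(3) = 11*j^2 - 3*j - 1
(4) = -0.1125*a^5 - 4.1645*a^4 + 9.8909*a^3 - 4.6984*a^2 + 5.1309*a + 2.0096
(5) = 10*p^3 - 5*p^2 + 16*p - 3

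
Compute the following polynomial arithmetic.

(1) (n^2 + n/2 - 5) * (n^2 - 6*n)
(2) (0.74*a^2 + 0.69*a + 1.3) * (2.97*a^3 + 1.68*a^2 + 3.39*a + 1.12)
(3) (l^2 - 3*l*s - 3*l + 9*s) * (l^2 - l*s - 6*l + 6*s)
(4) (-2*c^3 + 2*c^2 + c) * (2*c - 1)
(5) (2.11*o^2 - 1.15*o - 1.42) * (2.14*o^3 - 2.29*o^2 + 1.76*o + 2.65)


(1) = n^4 - 11*n^3/2 - 8*n^2 + 30*n
(2) = 2.1978*a^5 + 3.2925*a^4 + 7.5288*a^3 + 5.3519*a^2 + 5.1798*a + 1.456
(3) = l^4 - 4*l^3*s - 9*l^3 + 3*l^2*s^2 + 36*l^2*s + 18*l^2 - 27*l*s^2 - 72*l*s + 54*s^2
(4) = -4*c^4 + 6*c^3 - c
(5) = 4.5154*o^5 - 7.2929*o^4 + 3.3083*o^3 + 6.8193*o^2 - 5.5467*o - 3.763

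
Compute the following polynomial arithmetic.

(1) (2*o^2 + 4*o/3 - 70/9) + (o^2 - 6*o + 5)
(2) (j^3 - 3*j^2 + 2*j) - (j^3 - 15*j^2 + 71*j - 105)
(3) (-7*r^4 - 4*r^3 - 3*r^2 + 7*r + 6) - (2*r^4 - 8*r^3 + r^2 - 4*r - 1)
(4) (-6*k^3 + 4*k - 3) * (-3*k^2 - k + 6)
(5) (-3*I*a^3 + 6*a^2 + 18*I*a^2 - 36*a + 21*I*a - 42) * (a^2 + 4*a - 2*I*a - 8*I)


(1) = 3*o^2 - 14*o/3 - 25/9
(2) = 12*j^2 - 69*j + 105
(3) = -9*r^4 + 4*r^3 - 4*r^2 + 11*r + 7
(4) = 18*k^5 + 6*k^4 - 48*k^3 + 5*k^2 + 27*k - 18
(5) = -3*I*a^5 + 6*I*a^4 + 81*I*a^3 + 108*I*a^2 + 372*I*a + 336*I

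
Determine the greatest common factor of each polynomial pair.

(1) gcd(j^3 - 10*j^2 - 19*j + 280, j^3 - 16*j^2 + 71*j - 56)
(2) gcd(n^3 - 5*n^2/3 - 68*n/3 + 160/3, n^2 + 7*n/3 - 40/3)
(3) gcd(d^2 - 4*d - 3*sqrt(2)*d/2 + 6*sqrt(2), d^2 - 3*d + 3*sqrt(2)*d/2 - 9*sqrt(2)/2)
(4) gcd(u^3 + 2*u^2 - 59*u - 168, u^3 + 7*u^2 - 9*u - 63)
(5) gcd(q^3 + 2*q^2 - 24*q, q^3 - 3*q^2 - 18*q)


(1) = j^2 - 15*j + 56
(2) = n^2 + 7*n/3 - 40/3
(3) = gcd((d - 4)*(d - 3*sqrt(2)/2), (d - 3)*(d + 3*sqrt(2)/2)) = 1
(4) = gcd((u - 8)*(u + 3)*(u + 7), (u - 3)*(u + 3)*(u + 7)) = u^2 + 10*u + 21
(5) = q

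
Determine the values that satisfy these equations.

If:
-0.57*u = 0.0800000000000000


Then:
u = -0.14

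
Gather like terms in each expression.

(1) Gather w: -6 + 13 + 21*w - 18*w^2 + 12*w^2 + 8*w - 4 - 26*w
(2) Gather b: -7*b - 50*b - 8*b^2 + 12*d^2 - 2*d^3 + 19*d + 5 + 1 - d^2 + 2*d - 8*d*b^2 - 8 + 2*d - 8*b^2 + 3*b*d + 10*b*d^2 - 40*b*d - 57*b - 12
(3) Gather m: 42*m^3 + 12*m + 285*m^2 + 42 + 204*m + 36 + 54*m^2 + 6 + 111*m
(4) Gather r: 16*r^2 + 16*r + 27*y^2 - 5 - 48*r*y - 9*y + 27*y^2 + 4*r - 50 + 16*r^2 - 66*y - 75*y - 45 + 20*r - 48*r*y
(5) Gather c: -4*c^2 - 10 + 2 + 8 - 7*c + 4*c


(1) = -6*w^2 + 3*w + 3
(2) = b^2*(-8*d - 16) + b*(10*d^2 - 37*d - 114) - 2*d^3 + 11*d^2 + 23*d - 14
(3) = 42*m^3 + 339*m^2 + 327*m + 84
(4) = 32*r^2 + r*(40 - 96*y) + 54*y^2 - 150*y - 100
(5) = -4*c^2 - 3*c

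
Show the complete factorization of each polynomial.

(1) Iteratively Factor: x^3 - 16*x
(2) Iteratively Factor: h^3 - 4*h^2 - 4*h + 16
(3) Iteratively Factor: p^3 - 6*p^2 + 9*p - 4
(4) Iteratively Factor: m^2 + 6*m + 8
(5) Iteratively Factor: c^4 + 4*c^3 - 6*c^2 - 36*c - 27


(1) = (x + 4)*(x^2 - 4*x) = (x - 4)*(x + 4)*(x)
(2) = (h - 4)*(h^2 - 4) = (h - 4)*(h - 2)*(h + 2)
(3) = (p - 1)*(p^2 - 5*p + 4) = (p - 4)*(p - 1)*(p - 1)
(4) = (m + 4)*(m + 2)
(5) = (c + 3)*(c^3 + c^2 - 9*c - 9) = (c - 3)*(c + 3)*(c^2 + 4*c + 3) = (c - 3)*(c + 3)^2*(c + 1)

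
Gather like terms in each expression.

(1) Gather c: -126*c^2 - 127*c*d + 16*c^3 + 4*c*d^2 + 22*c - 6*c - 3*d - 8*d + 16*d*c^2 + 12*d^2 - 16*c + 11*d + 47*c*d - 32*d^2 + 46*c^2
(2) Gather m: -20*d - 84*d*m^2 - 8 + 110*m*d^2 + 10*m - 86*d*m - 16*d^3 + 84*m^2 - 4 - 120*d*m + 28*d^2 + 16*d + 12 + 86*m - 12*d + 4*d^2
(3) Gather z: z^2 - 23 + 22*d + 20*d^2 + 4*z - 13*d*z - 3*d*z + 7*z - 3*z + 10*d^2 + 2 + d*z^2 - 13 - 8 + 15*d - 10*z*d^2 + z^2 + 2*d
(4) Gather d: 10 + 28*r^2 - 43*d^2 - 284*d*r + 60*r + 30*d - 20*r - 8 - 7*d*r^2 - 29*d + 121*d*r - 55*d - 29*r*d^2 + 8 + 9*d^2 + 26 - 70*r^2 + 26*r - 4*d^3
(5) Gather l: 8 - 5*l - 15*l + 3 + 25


(1) = 16*c^3 + c^2*(16*d - 80) + c*(4*d^2 - 80*d) - 20*d^2
(2) = -16*d^3 + 32*d^2 - 16*d + m^2*(84 - 84*d) + m*(110*d^2 - 206*d + 96)
(3) = 30*d^2 + 39*d + z^2*(d + 2) + z*(-10*d^2 - 16*d + 8) - 42
(4) = -4*d^3 + d^2*(-29*r - 34) + d*(-7*r^2 - 163*r - 54) - 42*r^2 + 66*r + 36
(5) = 36 - 20*l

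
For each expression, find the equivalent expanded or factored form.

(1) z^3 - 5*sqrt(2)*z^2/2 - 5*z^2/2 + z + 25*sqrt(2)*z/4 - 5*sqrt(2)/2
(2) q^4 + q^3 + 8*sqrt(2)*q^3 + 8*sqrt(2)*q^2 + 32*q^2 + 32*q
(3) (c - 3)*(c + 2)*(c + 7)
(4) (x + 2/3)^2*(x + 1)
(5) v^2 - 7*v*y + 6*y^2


(1) = (z - 2)*(z - 1/2)*(z - 5*sqrt(2)/2)
(2) = q*(q + 1)*(q + 4*sqrt(2))^2
(3) = c^3 + 6*c^2 - 13*c - 42
(4) = x^3 + 7*x^2/3 + 16*x/9 + 4/9
(5) = (v - 6*y)*(v - y)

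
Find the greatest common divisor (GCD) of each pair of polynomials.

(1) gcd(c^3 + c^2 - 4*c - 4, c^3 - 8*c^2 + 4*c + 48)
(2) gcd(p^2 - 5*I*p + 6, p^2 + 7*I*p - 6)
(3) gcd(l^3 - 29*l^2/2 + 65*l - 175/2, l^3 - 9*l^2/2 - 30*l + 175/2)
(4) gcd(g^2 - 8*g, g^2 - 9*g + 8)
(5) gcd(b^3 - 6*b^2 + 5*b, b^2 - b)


(1) = c + 2
(2) = p + I
(3) = gcd((l - 7)*(l - 5)*(l - 5/2), (l - 7)*(l - 5/2)*(l + 5)) = l^2 - 19*l/2 + 35/2
(4) = g - 8
(5) = b^2 - b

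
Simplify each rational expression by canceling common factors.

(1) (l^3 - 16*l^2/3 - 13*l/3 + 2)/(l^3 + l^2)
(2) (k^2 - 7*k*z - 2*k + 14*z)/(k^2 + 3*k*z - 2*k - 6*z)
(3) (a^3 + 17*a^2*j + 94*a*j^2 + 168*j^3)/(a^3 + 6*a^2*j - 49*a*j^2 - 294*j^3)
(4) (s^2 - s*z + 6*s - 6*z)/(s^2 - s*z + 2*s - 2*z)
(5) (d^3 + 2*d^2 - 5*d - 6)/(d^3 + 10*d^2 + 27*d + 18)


(1) = (3*l^2 - 19*l + 6)/(3*l^2)
(2) = (k - 7*z)/(k + 3*z)
(3) = (a + 4*j)/(a - 7*j)
(4) = (s + 6)/(s + 2)
(5) = (d - 2)/(d + 6)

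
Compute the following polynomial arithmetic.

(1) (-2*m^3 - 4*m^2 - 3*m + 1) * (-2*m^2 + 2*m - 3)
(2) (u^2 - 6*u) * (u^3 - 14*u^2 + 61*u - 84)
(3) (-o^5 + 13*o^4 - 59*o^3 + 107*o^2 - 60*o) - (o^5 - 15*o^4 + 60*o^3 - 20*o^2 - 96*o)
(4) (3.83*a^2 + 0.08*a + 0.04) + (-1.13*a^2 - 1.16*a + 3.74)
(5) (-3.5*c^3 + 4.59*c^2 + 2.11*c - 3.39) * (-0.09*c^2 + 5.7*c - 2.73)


(1) = 4*m^5 + 4*m^4 + 4*m^3 + 4*m^2 + 11*m - 3
(2) = u^5 - 20*u^4 + 145*u^3 - 450*u^2 + 504*u
(3) = -2*o^5 + 28*o^4 - 119*o^3 + 127*o^2 + 36*o
(4) = 2.7*a^2 - 1.08*a + 3.78
(5) = 0.315*c^5 - 20.3631*c^4 + 35.5281*c^3 - 0.1986*c^2 - 25.0833*c + 9.2547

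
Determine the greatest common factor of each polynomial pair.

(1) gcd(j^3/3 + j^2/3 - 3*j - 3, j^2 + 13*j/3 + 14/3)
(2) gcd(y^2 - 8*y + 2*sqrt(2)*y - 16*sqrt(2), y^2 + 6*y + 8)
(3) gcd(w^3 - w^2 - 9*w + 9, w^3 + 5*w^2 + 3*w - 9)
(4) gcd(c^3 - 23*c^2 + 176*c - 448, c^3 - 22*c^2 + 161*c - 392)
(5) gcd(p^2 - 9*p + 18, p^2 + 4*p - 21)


(1) = gcd((j/3 + 1)*(j - 3)*(j + 1), (j + 2)*(j + 7/3)) = 1
(2) = 1
(3) = w^2 + 2*w - 3
(4) = c^2 - 15*c + 56
(5) = p - 3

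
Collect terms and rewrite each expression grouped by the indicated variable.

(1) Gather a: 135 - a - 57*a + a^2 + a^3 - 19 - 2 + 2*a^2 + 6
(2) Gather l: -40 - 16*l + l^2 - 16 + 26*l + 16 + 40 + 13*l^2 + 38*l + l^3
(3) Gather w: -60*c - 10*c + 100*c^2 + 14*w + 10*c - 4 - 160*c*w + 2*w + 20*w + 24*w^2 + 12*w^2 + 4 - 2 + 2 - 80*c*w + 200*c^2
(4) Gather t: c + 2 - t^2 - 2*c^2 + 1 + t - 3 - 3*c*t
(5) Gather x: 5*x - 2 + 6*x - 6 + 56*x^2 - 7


(1) = a^3 + 3*a^2 - 58*a + 120
(2) = l^3 + 14*l^2 + 48*l
(3) = 300*c^2 - 60*c + 36*w^2 + w*(36 - 240*c)
(4) = -2*c^2 + c - t^2 + t*(1 - 3*c)
(5) = 56*x^2 + 11*x - 15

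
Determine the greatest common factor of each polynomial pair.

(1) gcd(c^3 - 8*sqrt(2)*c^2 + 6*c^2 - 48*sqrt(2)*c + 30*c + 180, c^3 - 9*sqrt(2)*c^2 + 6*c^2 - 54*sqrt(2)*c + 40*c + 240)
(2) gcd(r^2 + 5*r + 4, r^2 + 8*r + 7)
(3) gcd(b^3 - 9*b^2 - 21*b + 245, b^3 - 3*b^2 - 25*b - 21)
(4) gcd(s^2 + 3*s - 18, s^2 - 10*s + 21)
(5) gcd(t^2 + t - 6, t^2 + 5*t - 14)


(1) = c^2 + c*(6 - 5*sqrt(2)) - 30*sqrt(2)
(2) = gcd((r + 1)*(r + 4), (r + 1)*(r + 7)) = r + 1
(3) = gcd((b - 7)^2*(b + 5), (b - 7)*(b + 1)*(b + 3)) = b - 7
(4) = gcd((s - 3)*(s + 6), (s - 7)*(s - 3)) = s - 3
(5) = gcd((t - 2)*(t + 3), (t - 2)*(t + 7)) = t - 2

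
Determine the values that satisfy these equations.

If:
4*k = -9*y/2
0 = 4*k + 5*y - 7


Then:
k = -63/4
y = 14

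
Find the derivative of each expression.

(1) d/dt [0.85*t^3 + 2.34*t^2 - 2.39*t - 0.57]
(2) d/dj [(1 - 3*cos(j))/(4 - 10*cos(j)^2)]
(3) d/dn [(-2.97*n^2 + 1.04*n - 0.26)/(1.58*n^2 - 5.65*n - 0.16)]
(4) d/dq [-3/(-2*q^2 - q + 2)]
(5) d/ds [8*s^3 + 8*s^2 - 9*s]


(1) = 2.55*t^2 + 4.68*t - 2.39
(2) = (15*cos(j)^2 - 10*cos(j) + 6)*sin(j)/(2*(5*sin(j)^2 - 3)^2)
(3) = (15.1373*n^2 + 1.772*n - 1.6354)/(2.4964*n^4 - 17.854*n^3 + 31.4169*n^2 + 1.808*n + 0.0256)
(4) = 3*(-4*q - 1)/(2*q^2 + q - 2)^2
(5) = 24*s^2 + 16*s - 9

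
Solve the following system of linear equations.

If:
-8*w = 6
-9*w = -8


Then:
No Solution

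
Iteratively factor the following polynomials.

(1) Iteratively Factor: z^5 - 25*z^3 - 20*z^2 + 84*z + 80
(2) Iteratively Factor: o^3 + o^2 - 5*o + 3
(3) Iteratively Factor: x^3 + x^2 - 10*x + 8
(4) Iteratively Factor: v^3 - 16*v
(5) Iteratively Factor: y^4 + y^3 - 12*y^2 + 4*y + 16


(1) = (z + 2)*(z^4 - 2*z^3 - 21*z^2 + 22*z + 40) = (z - 2)*(z + 2)*(z^3 - 21*z - 20) = (z - 5)*(z - 2)*(z + 2)*(z^2 + 5*z + 4) = (z - 5)*(z - 2)*(z + 1)*(z + 2)*(z + 4)
(2) = (o - 1)*(o^2 + 2*o - 3) = (o - 1)*(o + 3)*(o - 1)
(3) = (x + 4)*(x^2 - 3*x + 2) = (x - 1)*(x + 4)*(x - 2)
(4) = (v + 4)*(v^2 - 4*v) = (v - 4)*(v + 4)*(v)
(5) = (y + 1)*(y^3 - 12*y + 16) = (y - 2)*(y + 1)*(y^2 + 2*y - 8) = (y - 2)*(y + 1)*(y + 4)*(y - 2)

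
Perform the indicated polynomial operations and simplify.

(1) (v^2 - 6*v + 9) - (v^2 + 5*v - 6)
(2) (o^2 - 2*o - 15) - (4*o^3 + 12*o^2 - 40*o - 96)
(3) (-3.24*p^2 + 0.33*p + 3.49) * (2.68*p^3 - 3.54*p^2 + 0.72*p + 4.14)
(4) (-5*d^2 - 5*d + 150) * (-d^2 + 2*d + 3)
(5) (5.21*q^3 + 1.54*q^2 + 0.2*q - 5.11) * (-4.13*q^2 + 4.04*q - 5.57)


(1) = 15 - 11*v
(2) = -4*o^3 - 11*o^2 + 38*o + 81
(3) = -8.6832*p^5 + 12.354*p^4 + 5.8522*p^3 - 25.5306*p^2 + 3.879*p + 14.4486
(4) = 5*d^4 - 5*d^3 - 175*d^2 + 285*d + 450
(5) = -21.5173*q^5 + 14.6882*q^4 - 23.6241*q^3 + 13.3345*q^2 - 21.7584*q + 28.4627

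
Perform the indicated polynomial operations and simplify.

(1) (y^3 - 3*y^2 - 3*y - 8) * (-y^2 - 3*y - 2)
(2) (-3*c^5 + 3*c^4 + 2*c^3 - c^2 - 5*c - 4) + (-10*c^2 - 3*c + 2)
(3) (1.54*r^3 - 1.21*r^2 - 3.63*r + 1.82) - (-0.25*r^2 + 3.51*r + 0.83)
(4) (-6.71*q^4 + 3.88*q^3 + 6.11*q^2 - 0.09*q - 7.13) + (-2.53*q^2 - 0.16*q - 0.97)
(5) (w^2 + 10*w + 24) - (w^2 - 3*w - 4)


(1) = -y^5 + 10*y^3 + 23*y^2 + 30*y + 16
(2) = -3*c^5 + 3*c^4 + 2*c^3 - 11*c^2 - 8*c - 2
(3) = 1.54*r^3 - 0.96*r^2 - 7.14*r + 0.99
(4) = -6.71*q^4 + 3.88*q^3 + 3.58*q^2 - 0.25*q - 8.1
(5) = 13*w + 28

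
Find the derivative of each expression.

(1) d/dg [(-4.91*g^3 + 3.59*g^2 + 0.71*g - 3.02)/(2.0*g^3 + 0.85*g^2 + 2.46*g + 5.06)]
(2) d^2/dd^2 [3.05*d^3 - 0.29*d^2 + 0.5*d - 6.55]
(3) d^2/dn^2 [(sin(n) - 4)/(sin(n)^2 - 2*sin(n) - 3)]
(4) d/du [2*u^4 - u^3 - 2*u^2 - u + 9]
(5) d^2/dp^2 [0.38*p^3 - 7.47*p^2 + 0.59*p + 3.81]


(1) = (-11.3535*g^4 - 26.9972*g^3 - 48.1859*g^2 + 41.4648*g + 11.0218)/(4.0*g^6 + 3.4*g^5 + 10.5625*g^4 + 24.422*g^3 + 14.6536*g^2 + 24.8952*g + 25.6036)
(2) = 18.3*d - 0.58
(3) = (-sin(n)^4 + 15*sin(n)^3 - 55*sin(n)^2 + 101*sin(n) - 68)/((sin(n) - 3)^3*(sin(n) + 1)^2)
(4) = 8*u^3 - 3*u^2 - 4*u - 1
(5) = 2.28*p - 14.94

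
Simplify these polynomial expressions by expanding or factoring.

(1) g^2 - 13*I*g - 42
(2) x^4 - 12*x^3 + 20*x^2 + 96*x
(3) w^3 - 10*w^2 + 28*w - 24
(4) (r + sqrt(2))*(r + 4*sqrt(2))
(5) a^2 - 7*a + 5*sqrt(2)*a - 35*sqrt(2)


(1) = (g - 7*I)*(g - 6*I)
(2) = x*(x - 8)*(x - 6)*(x + 2)
(3) = (w - 6)*(w - 2)^2
(4) = r^2 + 5*sqrt(2)*r + 8
(5) = (a - 7)*(a + 5*sqrt(2))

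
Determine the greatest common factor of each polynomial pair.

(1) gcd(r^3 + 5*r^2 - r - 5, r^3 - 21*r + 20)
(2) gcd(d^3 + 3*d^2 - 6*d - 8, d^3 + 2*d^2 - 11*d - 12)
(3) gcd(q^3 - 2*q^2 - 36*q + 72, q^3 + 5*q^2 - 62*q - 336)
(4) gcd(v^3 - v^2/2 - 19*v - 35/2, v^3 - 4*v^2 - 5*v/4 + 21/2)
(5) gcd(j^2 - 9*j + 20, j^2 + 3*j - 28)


(1) = r^2 + 4*r - 5
(2) = gcd((d - 2)*(d + 1)*(d + 4), (d - 3)*(d + 1)*(d + 4)) = d^2 + 5*d + 4
(3) = gcd((q - 6)*(q - 2)*(q + 6), (q - 8)*(q + 6)*(q + 7)) = q + 6
(4) = 1
(5) = gcd((j - 5)*(j - 4), (j - 4)*(j + 7)) = j - 4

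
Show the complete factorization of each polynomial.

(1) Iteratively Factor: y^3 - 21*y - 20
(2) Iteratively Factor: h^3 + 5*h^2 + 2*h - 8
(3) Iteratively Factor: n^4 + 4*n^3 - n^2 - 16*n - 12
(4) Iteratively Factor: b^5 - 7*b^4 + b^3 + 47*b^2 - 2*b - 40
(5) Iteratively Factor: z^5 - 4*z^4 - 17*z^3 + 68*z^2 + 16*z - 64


(1) = (y - 5)*(y^2 + 5*y + 4) = (y - 5)*(y + 4)*(y + 1)
(2) = (h - 1)*(h^2 + 6*h + 8) = (h - 1)*(h + 2)*(h + 4)
(3) = (n + 2)*(n^3 + 2*n^2 - 5*n - 6) = (n - 2)*(n + 2)*(n^2 + 4*n + 3) = (n - 2)*(n + 2)*(n + 3)*(n + 1)
(4) = (b - 1)*(b^4 - 6*b^3 - 5*b^2 + 42*b + 40) = (b - 5)*(b - 1)*(b^3 - b^2 - 10*b - 8) = (b - 5)*(b - 4)*(b - 1)*(b^2 + 3*b + 2) = (b - 5)*(b - 4)*(b - 1)*(b + 1)*(b + 2)
(5) = (z - 1)*(z^4 - 3*z^3 - 20*z^2 + 48*z + 64) = (z - 4)*(z - 1)*(z^3 + z^2 - 16*z - 16) = (z - 4)^2*(z - 1)*(z^2 + 5*z + 4) = (z - 4)^2*(z - 1)*(z + 4)*(z + 1)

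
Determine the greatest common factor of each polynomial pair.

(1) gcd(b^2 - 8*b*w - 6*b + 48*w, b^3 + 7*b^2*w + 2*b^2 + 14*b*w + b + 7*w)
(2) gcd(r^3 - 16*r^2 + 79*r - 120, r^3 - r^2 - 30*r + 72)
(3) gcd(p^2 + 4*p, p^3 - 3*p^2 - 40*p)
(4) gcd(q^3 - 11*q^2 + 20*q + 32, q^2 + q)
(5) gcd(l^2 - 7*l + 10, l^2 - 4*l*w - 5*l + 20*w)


(1) = gcd((b - 6)*(b - 8*w), (b + 1)^2*(b + 7*w)) = 1
(2) = gcd((r - 8)*(r - 5)*(r - 3), (r - 4)*(r - 3)*(r + 6)) = r - 3
(3) = p
(4) = q + 1
(5) = gcd((l - 5)*(l - 2), (l - 5)*(l - 4*w)) = l - 5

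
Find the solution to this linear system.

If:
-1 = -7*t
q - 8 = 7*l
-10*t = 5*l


Then:
l = -2/7
q = 6
t = 1/7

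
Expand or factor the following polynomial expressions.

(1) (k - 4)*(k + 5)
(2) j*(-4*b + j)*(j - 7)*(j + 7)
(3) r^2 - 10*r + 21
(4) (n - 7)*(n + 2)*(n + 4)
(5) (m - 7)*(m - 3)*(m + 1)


(1) = k^2 + k - 20
(2) = -4*b*j^3 + 196*b*j + j^4 - 49*j^2
(3) = (r - 7)*(r - 3)
(4) = n^3 - n^2 - 34*n - 56
(5) = m^3 - 9*m^2 + 11*m + 21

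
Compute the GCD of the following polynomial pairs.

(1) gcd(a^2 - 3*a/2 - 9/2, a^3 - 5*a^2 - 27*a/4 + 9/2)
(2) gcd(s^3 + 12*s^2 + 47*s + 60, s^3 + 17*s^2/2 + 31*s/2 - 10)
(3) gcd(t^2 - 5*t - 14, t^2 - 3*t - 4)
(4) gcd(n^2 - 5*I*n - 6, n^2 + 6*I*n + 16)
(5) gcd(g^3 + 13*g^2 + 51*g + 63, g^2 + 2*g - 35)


(1) = a + 3/2
(2) = gcd((s + 3)*(s + 4)*(s + 5), (s - 1/2)*(s + 4)*(s + 5)) = s^2 + 9*s + 20
(3) = gcd((t - 7)*(t + 2), (t - 4)*(t + 1)) = 1
(4) = gcd((n - 3*I)*(n - 2*I), (n - 2*I)*(n + 8*I)) = n - 2*I
(5) = g + 7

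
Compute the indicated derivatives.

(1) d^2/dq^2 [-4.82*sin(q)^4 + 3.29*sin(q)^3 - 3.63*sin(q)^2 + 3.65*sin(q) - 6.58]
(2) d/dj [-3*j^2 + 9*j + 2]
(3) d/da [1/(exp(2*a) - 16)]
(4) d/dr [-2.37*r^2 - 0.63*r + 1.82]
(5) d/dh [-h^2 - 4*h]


(1) = 77.12*sin(q)^4 - 29.61*sin(q)^3 - 43.32*sin(q)^2 + 16.09*sin(q) - 7.26
(2) = 9 - 6*j
(3) = -2*exp(2*a)/(exp(2*a) - 16)^2
(4) = -4.74*r - 0.63
(5) = -2*h - 4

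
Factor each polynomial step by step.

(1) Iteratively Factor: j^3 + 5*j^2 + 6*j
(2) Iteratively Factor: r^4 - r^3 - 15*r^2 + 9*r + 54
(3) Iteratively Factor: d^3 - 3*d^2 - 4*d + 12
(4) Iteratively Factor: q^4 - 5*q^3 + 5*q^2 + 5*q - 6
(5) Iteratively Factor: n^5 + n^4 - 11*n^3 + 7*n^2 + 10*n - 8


(1) = (j)*(j^2 + 5*j + 6) = j*(j + 2)*(j + 3)
(2) = (r - 3)*(r^3 + 2*r^2 - 9*r - 18) = (r - 3)*(r + 3)*(r^2 - r - 6) = (r - 3)*(r + 2)*(r + 3)*(r - 3)
(3) = (d + 2)*(d^2 - 5*d + 6) = (d - 2)*(d + 2)*(d - 3)
(4) = (q - 3)*(q^3 - 2*q^2 - q + 2) = (q - 3)*(q - 1)*(q^2 - q - 2) = (q - 3)*(q - 1)*(q + 1)*(q - 2)
(5) = (n + 4)*(n^4 - 3*n^3 + n^2 + 3*n - 2) = (n + 1)*(n + 4)*(n^3 - 4*n^2 + 5*n - 2) = (n - 1)*(n + 1)*(n + 4)*(n^2 - 3*n + 2) = (n - 1)^2*(n + 1)*(n + 4)*(n - 2)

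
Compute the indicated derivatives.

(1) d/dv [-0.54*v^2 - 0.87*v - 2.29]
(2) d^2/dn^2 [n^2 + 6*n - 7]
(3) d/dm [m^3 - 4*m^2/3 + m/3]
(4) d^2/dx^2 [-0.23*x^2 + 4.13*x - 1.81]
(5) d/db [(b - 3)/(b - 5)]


(1) = -1.08*v - 0.87
(2) = 2
(3) = 3*m^2 - 8*m/3 + 1/3
(4) = -0.460000000000000
(5) = -2/(b - 5)^2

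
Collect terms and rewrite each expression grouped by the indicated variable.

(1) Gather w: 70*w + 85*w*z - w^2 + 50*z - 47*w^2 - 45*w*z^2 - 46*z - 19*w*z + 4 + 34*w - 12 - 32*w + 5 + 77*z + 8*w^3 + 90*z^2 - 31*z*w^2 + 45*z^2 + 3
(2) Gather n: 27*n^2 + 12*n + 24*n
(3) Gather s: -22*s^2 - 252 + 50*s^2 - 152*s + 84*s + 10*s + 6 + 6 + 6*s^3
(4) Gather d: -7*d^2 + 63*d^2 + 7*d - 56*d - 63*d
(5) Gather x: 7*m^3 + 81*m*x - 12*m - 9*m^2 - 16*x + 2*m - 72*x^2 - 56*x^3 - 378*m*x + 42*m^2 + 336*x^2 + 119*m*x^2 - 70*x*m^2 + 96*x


(1) = 8*w^3 + w^2*(-31*z - 48) + w*(-45*z^2 + 66*z + 72) + 135*z^2 + 81*z
(2) = 27*n^2 + 36*n
(3) = 6*s^3 + 28*s^2 - 58*s - 240
(4) = 56*d^2 - 112*d
(5) = 7*m^3 + 33*m^2 - 10*m - 56*x^3 + x^2*(119*m + 264) + x*(-70*m^2 - 297*m + 80)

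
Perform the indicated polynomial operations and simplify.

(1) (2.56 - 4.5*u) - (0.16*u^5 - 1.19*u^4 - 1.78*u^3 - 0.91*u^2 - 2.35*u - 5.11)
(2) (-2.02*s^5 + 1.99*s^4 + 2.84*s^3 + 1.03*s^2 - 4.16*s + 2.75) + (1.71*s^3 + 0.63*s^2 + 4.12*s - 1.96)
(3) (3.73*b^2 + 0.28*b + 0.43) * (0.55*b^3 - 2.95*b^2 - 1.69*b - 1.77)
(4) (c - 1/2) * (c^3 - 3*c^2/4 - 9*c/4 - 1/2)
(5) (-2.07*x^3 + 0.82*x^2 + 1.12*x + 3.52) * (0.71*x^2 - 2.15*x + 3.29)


(1) = -0.16*u^5 + 1.19*u^4 + 1.78*u^3 + 0.91*u^2 - 2.15*u + 7.67
(2) = -2.02*s^5 + 1.99*s^4 + 4.55*s^3 + 1.66*s^2 - 0.04*s + 0.79
(3) = 2.0515*b^5 - 10.8495*b^4 - 6.8932*b^3 - 8.3438*b^2 - 1.2223*b - 0.7611
(4) = c^4 - 5*c^3/4 - 15*c^2/8 + 5*c/8 + 1/4
(5) = -1.4697*x^5 + 5.0327*x^4 - 7.7781*x^3 + 2.789*x^2 - 3.8832*x + 11.5808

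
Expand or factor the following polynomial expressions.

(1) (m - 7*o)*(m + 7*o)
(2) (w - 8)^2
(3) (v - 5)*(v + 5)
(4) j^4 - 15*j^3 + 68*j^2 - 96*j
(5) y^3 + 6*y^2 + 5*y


(1) = m^2 - 49*o^2
(2) = w^2 - 16*w + 64
(3) = v^2 - 25
(4) = j*(j - 8)*(j - 4)*(j - 3)
(5) = y*(y + 1)*(y + 5)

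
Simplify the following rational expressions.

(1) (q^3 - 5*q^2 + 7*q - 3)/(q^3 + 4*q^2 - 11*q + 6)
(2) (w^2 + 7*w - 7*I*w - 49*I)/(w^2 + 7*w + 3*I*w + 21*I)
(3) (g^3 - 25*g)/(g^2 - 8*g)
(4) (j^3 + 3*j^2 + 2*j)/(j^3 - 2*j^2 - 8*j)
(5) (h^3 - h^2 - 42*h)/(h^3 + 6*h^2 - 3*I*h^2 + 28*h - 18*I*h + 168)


(1) = (q - 3)/(q + 6)
(2) = (w - 7*I)/(w + 3*I)
(3) = (g^2 - 25)/(g - 8)
(4) = (j + 1)/(j - 4)
(5) = (h^2 - 7*h)/(h^2 - 3*I*h + 28)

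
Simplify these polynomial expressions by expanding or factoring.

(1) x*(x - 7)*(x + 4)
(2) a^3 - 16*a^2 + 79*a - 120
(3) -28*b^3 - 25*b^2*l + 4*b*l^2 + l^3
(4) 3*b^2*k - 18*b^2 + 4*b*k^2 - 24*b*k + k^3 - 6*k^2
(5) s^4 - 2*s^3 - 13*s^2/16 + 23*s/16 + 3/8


(1) = x^3 - 3*x^2 - 28*x
(2) = (a - 8)*(a - 5)*(a - 3)
(3) = (-4*b + l)*(b + l)*(7*b + l)
(4) = (b + k)*(3*b + k)*(k - 6)
(5) = (s - 2)*(s - 1)*(s + 1/4)*(s + 3/4)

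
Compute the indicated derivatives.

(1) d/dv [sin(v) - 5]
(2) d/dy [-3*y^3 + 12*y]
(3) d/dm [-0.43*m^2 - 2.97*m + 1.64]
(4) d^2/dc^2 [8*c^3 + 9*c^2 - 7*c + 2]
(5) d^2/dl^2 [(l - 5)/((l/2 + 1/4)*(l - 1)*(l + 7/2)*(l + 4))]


(1) = cos(v)
(2) = 12 - 9*y^2
(3) = -0.86*m - 2.97
(4) = 48*c + 18
(5) = 48*(32*l^7 + 32*l^6 - 1860*l^5 - 8916*l^4 - 12705*l^3 - 1137*l^2 + 5557*l - 5303)/(64*l^12 + 1344*l^11 + 11280*l^10 + 46096*l^9 + 79740*l^8 - 32436*l^7 - 292293*l^6 - 195453*l^5 + 300249*l^4 + 268085*l^3 - 63588*l^2 - 101136*l - 21952)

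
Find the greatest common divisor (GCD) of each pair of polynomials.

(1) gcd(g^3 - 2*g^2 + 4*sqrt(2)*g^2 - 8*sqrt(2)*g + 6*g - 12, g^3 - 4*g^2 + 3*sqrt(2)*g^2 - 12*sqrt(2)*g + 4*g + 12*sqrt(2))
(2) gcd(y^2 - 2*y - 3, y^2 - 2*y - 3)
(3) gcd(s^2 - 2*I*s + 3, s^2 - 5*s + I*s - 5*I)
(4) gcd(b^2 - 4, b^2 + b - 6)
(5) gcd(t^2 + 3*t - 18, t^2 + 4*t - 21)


(1) = gcd((g - 2)*(g + sqrt(2))*(g + 3*sqrt(2)), (g - 2)^2*(g + 3*sqrt(2))) = g^2 + g*(-2 + 3*sqrt(2)) - 6*sqrt(2)
(2) = gcd((y - 3)*(y + 1), (y - 3)*(y + 1)) = y^2 - 2*y - 3
(3) = gcd((s - 3*I)*(s + I), (s - 5)*(s + I)) = s + I
(4) = gcd((b - 2)*(b + 2), (b - 2)*(b + 3)) = b - 2
(5) = gcd((t - 3)*(t + 6), (t - 3)*(t + 7)) = t - 3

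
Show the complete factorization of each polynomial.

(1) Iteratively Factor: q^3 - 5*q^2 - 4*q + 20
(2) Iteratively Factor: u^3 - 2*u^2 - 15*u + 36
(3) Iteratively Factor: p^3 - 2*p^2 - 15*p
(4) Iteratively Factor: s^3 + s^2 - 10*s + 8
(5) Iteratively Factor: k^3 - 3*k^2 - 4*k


(1) = (q - 5)*(q^2 - 4) = (q - 5)*(q - 2)*(q + 2)
(2) = (u + 4)*(u^2 - 6*u + 9) = (u - 3)*(u + 4)*(u - 3)
(3) = (p - 5)*(p^2 + 3*p) = p*(p - 5)*(p + 3)
(4) = (s - 1)*(s^2 + 2*s - 8) = (s - 1)*(s + 4)*(s - 2)
(5) = (k - 4)*(k^2 + k) = (k - 4)*(k + 1)*(k)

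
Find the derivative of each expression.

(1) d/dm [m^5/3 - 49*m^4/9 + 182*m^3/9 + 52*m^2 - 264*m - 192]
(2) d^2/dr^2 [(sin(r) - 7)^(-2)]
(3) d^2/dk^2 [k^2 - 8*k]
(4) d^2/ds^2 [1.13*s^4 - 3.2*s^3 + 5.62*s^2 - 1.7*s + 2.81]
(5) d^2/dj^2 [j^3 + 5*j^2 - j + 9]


(1) = 5*m^4/3 - 196*m^3/9 + 182*m^2/3 + 104*m - 264
(2) = 2*(-7*sin(r) + cos(2*r) + 2)/(sin(r) - 7)^4
(3) = 2
(4) = 13.56*s^2 - 19.2*s + 11.24
(5) = 6*j + 10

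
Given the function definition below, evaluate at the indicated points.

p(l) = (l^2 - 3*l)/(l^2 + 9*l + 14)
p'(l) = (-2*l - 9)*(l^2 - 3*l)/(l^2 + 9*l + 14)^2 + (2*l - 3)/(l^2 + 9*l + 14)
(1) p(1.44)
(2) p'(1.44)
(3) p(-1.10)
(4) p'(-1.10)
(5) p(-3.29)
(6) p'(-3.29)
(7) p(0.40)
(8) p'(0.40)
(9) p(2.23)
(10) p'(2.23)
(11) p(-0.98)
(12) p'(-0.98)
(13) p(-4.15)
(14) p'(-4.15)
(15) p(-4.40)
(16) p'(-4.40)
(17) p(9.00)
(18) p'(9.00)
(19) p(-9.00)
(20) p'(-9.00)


(1) = -0.08
(2) = 0.03
(3) = 0.85
(4) = -2.07
(5) = -4.32
(6) = -0.18
(7) = -0.06
(8) = -0.09
(9) = -0.04
(10) = 0.05
(11) = 0.64
(12) = -1.54
(13) = -4.84
(14) = 1.29
(15) = -5.22
(16) = 1.72
(17) = 0.31
(18) = 0.04
(19) = 7.71
(20) = 3.46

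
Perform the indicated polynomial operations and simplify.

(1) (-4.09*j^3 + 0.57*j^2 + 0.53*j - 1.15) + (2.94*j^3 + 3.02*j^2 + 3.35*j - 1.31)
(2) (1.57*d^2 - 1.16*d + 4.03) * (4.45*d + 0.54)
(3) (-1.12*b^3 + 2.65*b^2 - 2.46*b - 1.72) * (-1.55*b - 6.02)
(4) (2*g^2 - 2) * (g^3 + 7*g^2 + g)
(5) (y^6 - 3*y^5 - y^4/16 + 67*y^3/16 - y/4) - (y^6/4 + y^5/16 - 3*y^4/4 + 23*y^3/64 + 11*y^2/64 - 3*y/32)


(1) = -1.15*j^3 + 3.59*j^2 + 3.88*j - 2.46
(2) = 6.9865*d^3 - 4.3142*d^2 + 17.3071*d + 2.1762
(3) = 1.736*b^4 + 2.6349*b^3 - 12.14*b^2 + 17.4752*b + 10.3544
(4) = 2*g^5 + 14*g^4 - 14*g^2 - 2*g
(5) = 3*y^6/4 - 49*y^5/16 + 11*y^4/16 + 245*y^3/64 - 11*y^2/64 - 5*y/32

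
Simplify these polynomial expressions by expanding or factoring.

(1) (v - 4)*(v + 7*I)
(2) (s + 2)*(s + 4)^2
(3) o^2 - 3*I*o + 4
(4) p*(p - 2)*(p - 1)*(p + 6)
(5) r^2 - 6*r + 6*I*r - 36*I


(1) = v^2 - 4*v + 7*I*v - 28*I
(2) = s^3 + 10*s^2 + 32*s + 32
(3) = (o - 4*I)*(o + I)
(4) = p^4 + 3*p^3 - 16*p^2 + 12*p
(5) = (r - 6)*(r + 6*I)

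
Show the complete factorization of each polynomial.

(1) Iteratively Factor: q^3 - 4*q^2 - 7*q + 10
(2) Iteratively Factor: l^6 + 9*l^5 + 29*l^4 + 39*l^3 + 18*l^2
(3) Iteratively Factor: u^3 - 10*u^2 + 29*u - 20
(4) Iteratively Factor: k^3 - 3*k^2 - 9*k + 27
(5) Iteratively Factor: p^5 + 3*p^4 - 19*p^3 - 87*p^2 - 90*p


(1) = (q - 5)*(q^2 + q - 2) = (q - 5)*(q - 1)*(q + 2)
(2) = (l + 1)*(l^5 + 8*l^4 + 21*l^3 + 18*l^2) = (l + 1)*(l + 3)*(l^4 + 5*l^3 + 6*l^2) = (l + 1)*(l + 3)^2*(l^3 + 2*l^2) = l*(l + 1)*(l + 3)^2*(l^2 + 2*l) = l*(l + 1)*(l + 2)*(l + 3)^2*(l)
(3) = (u - 4)*(u^2 - 6*u + 5) = (u - 5)*(u - 4)*(u - 1)
(4) = (k - 3)*(k^2 - 9) = (k - 3)*(k + 3)*(k - 3)
(5) = (p + 2)*(p^4 + p^3 - 21*p^2 - 45*p) = (p + 2)*(p + 3)*(p^3 - 2*p^2 - 15*p) = p*(p + 2)*(p + 3)*(p^2 - 2*p - 15) = p*(p + 2)*(p + 3)^2*(p - 5)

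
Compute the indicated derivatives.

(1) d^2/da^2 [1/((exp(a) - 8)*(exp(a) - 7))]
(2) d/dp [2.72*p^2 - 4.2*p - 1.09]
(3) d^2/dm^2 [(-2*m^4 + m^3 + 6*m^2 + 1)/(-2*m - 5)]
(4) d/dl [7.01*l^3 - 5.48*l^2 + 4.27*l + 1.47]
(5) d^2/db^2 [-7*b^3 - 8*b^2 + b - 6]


(1) = (4*exp(3*a) - 45*exp(2*a) + exp(a) + 840)*exp(a)/(exp(6*a) - 45*exp(5*a) + 843*exp(4*a) - 8415*exp(3*a) + 47208*exp(2*a) - 141120*exp(a) + 175616)
(2) = 5.44*p - 4.2
(3) = 2*(24*m^4 + 156*m^3 + 270*m^2 - 75*m - 154)/(8*m^3 + 60*m^2 + 150*m + 125)
(4) = 21.03*l^2 - 10.96*l + 4.27
(5) = -42*b - 16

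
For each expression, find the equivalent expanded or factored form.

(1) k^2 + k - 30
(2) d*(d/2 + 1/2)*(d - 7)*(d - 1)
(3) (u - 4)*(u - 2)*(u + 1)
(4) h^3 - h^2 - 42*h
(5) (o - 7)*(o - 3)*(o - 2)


(1) = (k - 5)*(k + 6)
(2) = d^4/2 - 7*d^3/2 - d^2/2 + 7*d/2
(3) = u^3 - 5*u^2 + 2*u + 8
(4) = h*(h - 7)*(h + 6)
(5) = o^3 - 12*o^2 + 41*o - 42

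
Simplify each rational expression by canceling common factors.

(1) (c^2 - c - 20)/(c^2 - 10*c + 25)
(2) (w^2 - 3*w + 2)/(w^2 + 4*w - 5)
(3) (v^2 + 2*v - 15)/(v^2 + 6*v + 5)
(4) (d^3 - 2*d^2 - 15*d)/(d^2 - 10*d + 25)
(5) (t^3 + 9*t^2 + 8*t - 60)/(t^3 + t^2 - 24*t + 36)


(1) = (c + 4)/(c - 5)
(2) = (w - 2)/(w + 5)
(3) = (v - 3)/(v + 1)
(4) = (d^2 + 3*d)/(d - 5)
(5) = (t + 5)/(t - 3)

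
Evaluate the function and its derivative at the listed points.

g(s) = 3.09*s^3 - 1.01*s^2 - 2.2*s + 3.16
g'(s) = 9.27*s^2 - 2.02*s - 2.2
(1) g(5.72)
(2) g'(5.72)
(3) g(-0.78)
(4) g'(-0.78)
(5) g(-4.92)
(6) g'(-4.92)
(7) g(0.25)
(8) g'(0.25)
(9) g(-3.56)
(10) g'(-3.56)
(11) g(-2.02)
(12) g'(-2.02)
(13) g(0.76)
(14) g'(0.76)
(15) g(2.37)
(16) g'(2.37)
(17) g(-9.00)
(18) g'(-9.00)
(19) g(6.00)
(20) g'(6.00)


(1) = 535.82
(2) = 289.55
(3) = 2.80
(4) = 5.02
(5) = -378.47
(6) = 232.13
(7) = 2.60
(8) = -2.13
(9) = -141.22
(10) = 122.48
(11) = -21.99
(12) = 39.71
(13) = 2.26
(14) = 1.62
(15) = 33.41
(16) = 45.08
(17) = -2311.46
(18) = 766.85
(19) = 621.04
(20) = 319.40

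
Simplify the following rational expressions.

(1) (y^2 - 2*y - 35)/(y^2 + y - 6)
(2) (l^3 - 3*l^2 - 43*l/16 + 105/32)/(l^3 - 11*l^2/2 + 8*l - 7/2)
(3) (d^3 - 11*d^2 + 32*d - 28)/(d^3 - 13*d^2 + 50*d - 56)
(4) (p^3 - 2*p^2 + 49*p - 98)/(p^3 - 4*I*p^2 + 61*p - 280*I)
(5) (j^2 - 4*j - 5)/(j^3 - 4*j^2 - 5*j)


(1) = (y^2 - 2*y - 35)/(y^2 + y - 6)
(2) = (16*l^2 + 8*l - 15)/(16*l^2 - 32*l + 16)
(3) = (d - 2)/(d - 4)
(4) = (p^2 + p*(-2 + 7*I) - 14*I)/(p^2 + 3*I*p + 40)
(5) = 1/j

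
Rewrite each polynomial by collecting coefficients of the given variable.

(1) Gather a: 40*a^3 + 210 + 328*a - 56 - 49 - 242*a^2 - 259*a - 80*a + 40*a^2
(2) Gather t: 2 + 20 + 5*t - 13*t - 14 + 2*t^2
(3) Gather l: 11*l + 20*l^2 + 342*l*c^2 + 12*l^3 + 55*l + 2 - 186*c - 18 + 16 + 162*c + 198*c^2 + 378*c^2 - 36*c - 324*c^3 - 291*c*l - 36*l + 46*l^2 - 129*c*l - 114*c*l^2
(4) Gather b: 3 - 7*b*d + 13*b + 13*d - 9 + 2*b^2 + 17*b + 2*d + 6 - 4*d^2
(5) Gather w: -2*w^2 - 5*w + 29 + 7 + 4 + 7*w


(1) = 40*a^3 - 202*a^2 - 11*a + 105
(2) = 2*t^2 - 8*t + 8
(3) = -324*c^3 + 576*c^2 - 60*c + 12*l^3 + l^2*(66 - 114*c) + l*(342*c^2 - 420*c + 30)
(4) = 2*b^2 + b*(30 - 7*d) - 4*d^2 + 15*d
(5) = -2*w^2 + 2*w + 40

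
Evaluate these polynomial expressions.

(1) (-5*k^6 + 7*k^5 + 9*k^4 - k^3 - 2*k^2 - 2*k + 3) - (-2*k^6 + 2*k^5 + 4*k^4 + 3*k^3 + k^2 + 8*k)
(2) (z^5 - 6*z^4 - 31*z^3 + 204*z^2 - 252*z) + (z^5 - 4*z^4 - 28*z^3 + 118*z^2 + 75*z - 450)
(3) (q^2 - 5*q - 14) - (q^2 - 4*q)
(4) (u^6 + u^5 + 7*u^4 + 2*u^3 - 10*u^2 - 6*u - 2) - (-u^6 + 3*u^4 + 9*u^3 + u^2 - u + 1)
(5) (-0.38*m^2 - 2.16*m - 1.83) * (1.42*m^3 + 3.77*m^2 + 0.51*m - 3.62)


(1) = -3*k^6 + 5*k^5 + 5*k^4 - 4*k^3 - 3*k^2 - 10*k + 3
(2) = 2*z^5 - 10*z^4 - 59*z^3 + 322*z^2 - 177*z - 450
(3) = -q - 14
(4) = 2*u^6 + u^5 + 4*u^4 - 7*u^3 - 11*u^2 - 5*u - 3
(5) = -0.5396*m^5 - 4.4998*m^4 - 10.9356*m^3 - 6.6251*m^2 + 6.8859*m + 6.6246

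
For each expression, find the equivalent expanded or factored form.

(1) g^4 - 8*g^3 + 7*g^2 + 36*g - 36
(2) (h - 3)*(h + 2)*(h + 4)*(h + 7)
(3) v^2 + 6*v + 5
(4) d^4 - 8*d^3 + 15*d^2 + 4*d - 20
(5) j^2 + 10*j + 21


(1) = (g - 6)*(g - 3)*(g - 1)*(g + 2)
(2) = h^4 + 10*h^3 + 11*h^2 - 94*h - 168
(3) = (v + 1)*(v + 5)
(4) = (d - 5)*(d - 2)^2*(d + 1)
(5) = (j + 3)*(j + 7)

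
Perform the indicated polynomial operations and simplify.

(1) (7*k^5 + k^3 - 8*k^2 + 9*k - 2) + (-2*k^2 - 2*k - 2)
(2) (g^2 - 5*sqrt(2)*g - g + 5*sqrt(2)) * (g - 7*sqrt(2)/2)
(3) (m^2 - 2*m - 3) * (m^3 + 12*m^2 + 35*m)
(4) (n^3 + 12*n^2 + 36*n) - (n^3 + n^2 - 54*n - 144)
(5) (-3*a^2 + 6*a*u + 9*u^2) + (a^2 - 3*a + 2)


(1) = 7*k^5 + k^3 - 10*k^2 + 7*k - 4
(2) = g^3 - 17*sqrt(2)*g^2/2 - g^2 + 17*sqrt(2)*g/2 + 35*g - 35
(3) = m^5 + 10*m^4 + 8*m^3 - 106*m^2 - 105*m
(4) = 11*n^2 + 90*n + 144
(5) = -2*a^2 + 6*a*u - 3*a + 9*u^2 + 2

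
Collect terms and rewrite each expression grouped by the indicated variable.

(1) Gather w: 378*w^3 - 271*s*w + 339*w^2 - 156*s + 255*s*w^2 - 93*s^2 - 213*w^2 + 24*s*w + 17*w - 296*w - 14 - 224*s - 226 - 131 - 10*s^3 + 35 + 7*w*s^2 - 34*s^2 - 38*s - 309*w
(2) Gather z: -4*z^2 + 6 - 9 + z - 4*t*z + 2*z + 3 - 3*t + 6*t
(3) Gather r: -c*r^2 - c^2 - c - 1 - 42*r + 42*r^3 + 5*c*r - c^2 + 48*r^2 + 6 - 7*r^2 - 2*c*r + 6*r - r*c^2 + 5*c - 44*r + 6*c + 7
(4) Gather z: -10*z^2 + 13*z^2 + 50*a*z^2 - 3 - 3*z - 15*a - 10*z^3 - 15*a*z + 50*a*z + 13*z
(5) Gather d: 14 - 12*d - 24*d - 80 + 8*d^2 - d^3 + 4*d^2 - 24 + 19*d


(1) = -10*s^3 - 127*s^2 - 418*s + 378*w^3 + w^2*(255*s + 126) + w*(7*s^2 - 247*s - 588) - 336
(2) = 3*t - 4*z^2 + z*(3 - 4*t)
(3) = -2*c^2 + 10*c + 42*r^3 + r^2*(41 - c) + r*(-c^2 + 3*c - 80) + 12
(4) = -15*a - 10*z^3 + z^2*(50*a + 3) + z*(35*a + 10) - 3
(5) = -d^3 + 12*d^2 - 17*d - 90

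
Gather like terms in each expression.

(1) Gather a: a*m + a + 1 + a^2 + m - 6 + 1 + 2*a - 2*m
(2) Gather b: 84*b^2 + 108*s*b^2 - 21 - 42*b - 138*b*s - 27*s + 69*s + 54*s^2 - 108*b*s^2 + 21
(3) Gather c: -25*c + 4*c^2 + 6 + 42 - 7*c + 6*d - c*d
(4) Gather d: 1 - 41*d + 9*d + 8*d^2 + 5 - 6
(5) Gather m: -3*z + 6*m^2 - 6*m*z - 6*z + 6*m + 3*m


(1) = a^2 + a*(m + 3) - m - 4
(2) = b^2*(108*s + 84) + b*(-108*s^2 - 138*s - 42) + 54*s^2 + 42*s
(3) = 4*c^2 + c*(-d - 32) + 6*d + 48
(4) = 8*d^2 - 32*d
(5) = 6*m^2 + m*(9 - 6*z) - 9*z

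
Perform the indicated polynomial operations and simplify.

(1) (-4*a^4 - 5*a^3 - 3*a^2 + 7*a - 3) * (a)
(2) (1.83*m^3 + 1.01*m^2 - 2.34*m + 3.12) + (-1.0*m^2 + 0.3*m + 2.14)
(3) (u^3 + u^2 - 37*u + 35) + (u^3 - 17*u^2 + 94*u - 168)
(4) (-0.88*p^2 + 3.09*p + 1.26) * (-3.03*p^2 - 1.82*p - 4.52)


(1) = -4*a^5 - 5*a^4 - 3*a^3 + 7*a^2 - 3*a
(2) = 1.83*m^3 + 0.01*m^2 - 2.04*m + 5.26
(3) = 2*u^3 - 16*u^2 + 57*u - 133
(4) = 2.6664*p^4 - 7.7611*p^3 - 5.464*p^2 - 16.26*p - 5.6952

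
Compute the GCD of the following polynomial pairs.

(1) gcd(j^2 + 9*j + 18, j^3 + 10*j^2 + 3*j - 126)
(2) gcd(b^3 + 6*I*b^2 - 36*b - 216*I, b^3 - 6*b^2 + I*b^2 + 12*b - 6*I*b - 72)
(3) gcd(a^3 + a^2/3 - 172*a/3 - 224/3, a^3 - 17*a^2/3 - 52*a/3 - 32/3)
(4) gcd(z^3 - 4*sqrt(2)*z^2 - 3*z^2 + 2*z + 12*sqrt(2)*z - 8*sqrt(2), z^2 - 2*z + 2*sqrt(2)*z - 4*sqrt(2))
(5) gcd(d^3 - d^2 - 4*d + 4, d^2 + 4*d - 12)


(1) = j + 6
(2) = gcd((b - 6)*(b + 6)*(b + 6*I), (b - 6)*(b - 3*I)*(b + 4*I)) = b - 6
(3) = a^2 - 20*a/3 - 32/3
(4) = z - 2
(5) = d - 2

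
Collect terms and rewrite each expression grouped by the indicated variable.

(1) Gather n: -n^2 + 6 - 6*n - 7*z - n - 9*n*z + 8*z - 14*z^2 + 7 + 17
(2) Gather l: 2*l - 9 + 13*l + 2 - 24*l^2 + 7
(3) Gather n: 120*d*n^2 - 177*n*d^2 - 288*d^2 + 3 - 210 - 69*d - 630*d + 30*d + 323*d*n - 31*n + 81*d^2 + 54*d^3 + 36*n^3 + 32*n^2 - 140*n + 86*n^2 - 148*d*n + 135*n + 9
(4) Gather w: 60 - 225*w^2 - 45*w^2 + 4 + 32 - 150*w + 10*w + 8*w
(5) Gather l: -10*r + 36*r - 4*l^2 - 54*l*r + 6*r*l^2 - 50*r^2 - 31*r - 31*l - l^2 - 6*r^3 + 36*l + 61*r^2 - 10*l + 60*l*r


(1) = -n^2 + n*(-9*z - 7) - 14*z^2 + z + 30
(2) = -24*l^2 + 15*l
(3) = 54*d^3 - 207*d^2 - 669*d + 36*n^3 + n^2*(120*d + 118) + n*(-177*d^2 + 175*d - 36) - 198
(4) = -270*w^2 - 132*w + 96
(5) = l^2*(6*r - 5) + l*(6*r - 5) - 6*r^3 + 11*r^2 - 5*r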